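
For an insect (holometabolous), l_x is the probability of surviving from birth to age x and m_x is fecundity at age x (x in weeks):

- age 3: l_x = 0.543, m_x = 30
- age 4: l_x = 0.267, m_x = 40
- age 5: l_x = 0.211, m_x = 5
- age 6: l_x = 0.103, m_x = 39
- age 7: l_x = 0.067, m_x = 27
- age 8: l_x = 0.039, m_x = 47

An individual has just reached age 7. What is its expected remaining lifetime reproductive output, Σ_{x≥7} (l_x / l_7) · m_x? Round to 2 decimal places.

54.36

l_7 = 0.067. Conditional survival from age 7 to x is l_x / l_7.
  x=7: (0.067/0.067) × 27 = 27.0000
  x=8: (0.039/0.067) × 47 = 27.3582
Sum = 27.0000 + 27.3582 = 54.3582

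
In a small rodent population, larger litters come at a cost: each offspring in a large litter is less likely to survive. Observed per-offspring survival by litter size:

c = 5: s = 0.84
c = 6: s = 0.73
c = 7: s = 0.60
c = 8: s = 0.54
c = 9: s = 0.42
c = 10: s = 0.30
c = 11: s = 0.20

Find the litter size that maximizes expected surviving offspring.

Expected surviving offspring = c × s(c):
  c=5: 5 × 0.84 = 4.200
  c=6: 6 × 0.73 = 4.380
  c=7: 7 × 0.60 = 4.200
  c=8: 8 × 0.54 = 4.320
  c=9: 9 × 0.42 = 3.780
  c=10: 10 × 0.30 = 3.000
  c=11: 11 × 0.20 = 2.200
Maximum at c = 6 (4.380 surviving offspring).

6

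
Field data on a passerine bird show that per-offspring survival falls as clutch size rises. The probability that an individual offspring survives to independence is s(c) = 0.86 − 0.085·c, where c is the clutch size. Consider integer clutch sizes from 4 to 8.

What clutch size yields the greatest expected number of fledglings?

5

Expected fledglings = c × s(c):
  c=4: 4 × 0.520 = 2.080
  c=5: 5 × 0.435 = 2.175
  c=6: 6 × 0.350 = 2.100
  c=7: 7 × 0.265 = 1.855
  c=8: 8 × 0.180 = 1.440
Maximum at c = 5 (2.175 fledglings).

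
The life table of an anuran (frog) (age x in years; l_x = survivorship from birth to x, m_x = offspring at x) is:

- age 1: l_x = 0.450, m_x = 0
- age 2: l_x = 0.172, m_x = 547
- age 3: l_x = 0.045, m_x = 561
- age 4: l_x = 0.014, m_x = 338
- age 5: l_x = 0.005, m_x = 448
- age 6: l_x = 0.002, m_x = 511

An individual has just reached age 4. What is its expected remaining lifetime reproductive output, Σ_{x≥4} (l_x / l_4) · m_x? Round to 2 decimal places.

l_4 = 0.014. Conditional survival from age 4 to x is l_x / l_4.
  x=4: (0.014/0.014) × 338 = 338.0000
  x=5: (0.005/0.014) × 448 = 160.0000
  x=6: (0.002/0.014) × 511 = 73.0000
Sum = 338.0000 + 160.0000 + 73.0000 = 571.0000

571.00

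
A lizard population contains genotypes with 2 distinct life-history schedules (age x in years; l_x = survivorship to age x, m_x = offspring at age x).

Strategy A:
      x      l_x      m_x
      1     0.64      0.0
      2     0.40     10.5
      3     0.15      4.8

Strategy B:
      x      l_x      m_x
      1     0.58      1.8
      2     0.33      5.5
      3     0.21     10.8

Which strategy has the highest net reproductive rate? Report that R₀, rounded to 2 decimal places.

Strategy A: R₀ = 0.64×0.0 + 0.40×10.5 + 0.15×4.8 = 4.9200
Strategy B: R₀ = 0.58×1.8 + 0.33×5.5 + 0.21×10.8 = 5.1270
Highest R₀: strategy B with 5.1270.

5.13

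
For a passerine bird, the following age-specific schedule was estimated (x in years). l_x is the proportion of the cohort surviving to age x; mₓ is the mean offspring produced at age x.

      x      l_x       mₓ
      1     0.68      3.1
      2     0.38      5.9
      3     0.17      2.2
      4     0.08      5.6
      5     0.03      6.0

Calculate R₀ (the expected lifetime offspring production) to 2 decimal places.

5.35

R₀ = Σ l_x mₓ:
  age 1: 0.68 × 3.1 = 2.1080
  age 2: 0.38 × 5.9 = 2.2420
  age 3: 0.17 × 2.2 = 0.3740
  age 4: 0.08 × 5.6 = 0.4480
  age 5: 0.03 × 6.0 = 0.1800
R₀ = 2.1080 + 2.2420 + 0.3740 + 0.4480 + 0.1800 = 5.3520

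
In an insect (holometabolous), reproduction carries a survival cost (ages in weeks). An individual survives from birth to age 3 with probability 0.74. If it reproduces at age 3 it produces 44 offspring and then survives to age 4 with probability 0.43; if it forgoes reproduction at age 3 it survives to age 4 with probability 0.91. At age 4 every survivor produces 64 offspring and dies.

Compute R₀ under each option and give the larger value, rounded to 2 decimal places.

52.92

breed at age 3: R₀ = 0.74 × (44 + 0.43 × 64) = 0.74 × 71.5200 = 52.9248
delay to age 4: R₀ = 0.74 × (0.91 × 64) = 0.74 × 58.2400 = 43.0976
Higher: breed at age 3 (52.9248).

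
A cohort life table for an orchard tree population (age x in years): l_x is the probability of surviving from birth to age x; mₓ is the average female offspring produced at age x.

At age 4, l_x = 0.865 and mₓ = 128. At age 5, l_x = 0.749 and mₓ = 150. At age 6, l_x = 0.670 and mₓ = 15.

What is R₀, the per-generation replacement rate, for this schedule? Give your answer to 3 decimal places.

R₀ = Σ l_x mₓ:
  age 4: 0.865 × 128 = 110.7200
  age 5: 0.749 × 150 = 112.3500
  age 6: 0.670 × 15 = 10.0500
R₀ = 110.7200 + 112.3500 + 10.0500 = 233.1200

233.120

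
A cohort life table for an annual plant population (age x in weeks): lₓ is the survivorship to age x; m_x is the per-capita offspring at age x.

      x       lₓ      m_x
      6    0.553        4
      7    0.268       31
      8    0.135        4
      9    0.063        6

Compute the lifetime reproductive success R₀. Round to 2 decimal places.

11.44

R₀ = Σ lₓ m_x:
  age 6: 0.553 × 4 = 2.2120
  age 7: 0.268 × 31 = 8.3080
  age 8: 0.135 × 4 = 0.5400
  age 9: 0.063 × 6 = 0.3780
R₀ = 2.2120 + 8.3080 + 0.5400 + 0.3780 = 11.4380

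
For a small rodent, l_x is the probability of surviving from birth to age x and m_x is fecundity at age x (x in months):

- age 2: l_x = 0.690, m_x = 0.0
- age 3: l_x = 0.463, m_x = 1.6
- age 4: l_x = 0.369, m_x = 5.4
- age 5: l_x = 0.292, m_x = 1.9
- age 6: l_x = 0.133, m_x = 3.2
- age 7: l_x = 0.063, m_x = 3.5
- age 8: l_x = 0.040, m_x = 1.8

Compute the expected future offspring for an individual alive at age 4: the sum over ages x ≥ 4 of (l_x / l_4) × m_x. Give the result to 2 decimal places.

l_4 = 0.369. Conditional survival from age 4 to x is l_x / l_4.
  x=4: (0.369/0.369) × 5.4 = 5.4000
  x=5: (0.292/0.369) × 1.9 = 1.5035
  x=6: (0.133/0.369) × 3.2 = 1.1534
  x=7: (0.063/0.369) × 3.5 = 0.5976
  x=8: (0.040/0.369) × 1.8 = 0.1951
Sum = 5.4000 + 1.5035 + 1.1534 + 0.5976 + 0.1951 = 8.8496

8.85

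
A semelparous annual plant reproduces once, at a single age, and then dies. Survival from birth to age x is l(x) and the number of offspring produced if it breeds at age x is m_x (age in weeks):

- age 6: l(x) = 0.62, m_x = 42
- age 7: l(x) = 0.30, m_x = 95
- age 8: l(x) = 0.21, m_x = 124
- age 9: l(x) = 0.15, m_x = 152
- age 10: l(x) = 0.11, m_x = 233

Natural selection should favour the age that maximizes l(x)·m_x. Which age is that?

Expected offspring if breeding at age x = l(x) × m_x:
  age 6: 0.62 × 42 = 26.040
  age 7: 0.30 × 95 = 28.500
  age 8: 0.21 × 124 = 26.040
  age 9: 0.15 × 152 = 22.800
  age 10: 0.11 × 233 = 25.630
Maximum at age 7 (28.500).

7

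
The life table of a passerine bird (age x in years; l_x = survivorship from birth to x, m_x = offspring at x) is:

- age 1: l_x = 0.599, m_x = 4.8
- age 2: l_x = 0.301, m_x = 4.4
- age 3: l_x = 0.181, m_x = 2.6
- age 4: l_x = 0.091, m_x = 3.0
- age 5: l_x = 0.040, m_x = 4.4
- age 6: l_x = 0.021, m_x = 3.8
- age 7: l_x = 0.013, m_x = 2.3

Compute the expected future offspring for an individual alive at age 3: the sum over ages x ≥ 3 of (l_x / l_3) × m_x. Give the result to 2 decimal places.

5.69

l_3 = 0.181. Conditional survival from age 3 to x is l_x / l_3.
  x=3: (0.181/0.181) × 2.6 = 2.6000
  x=4: (0.091/0.181) × 3.0 = 1.5083
  x=5: (0.040/0.181) × 4.4 = 0.9724
  x=6: (0.021/0.181) × 3.8 = 0.4409
  x=7: (0.013/0.181) × 2.3 = 0.1652
Sum = 2.6000 + 1.5083 + 0.9724 + 0.4409 + 0.1652 = 5.6867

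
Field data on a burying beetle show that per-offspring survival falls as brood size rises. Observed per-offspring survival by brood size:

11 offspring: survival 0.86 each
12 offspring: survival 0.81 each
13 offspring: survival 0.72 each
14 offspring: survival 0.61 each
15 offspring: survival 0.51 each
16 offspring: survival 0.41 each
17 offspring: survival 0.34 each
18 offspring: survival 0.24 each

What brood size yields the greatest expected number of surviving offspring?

Expected surviving offspring = c × s(c):
  c=11: 11 × 0.86 = 9.460
  c=12: 12 × 0.81 = 9.720
  c=13: 13 × 0.72 = 9.360
  c=14: 14 × 0.61 = 8.540
  c=15: 15 × 0.51 = 7.650
  c=16: 16 × 0.41 = 6.560
  c=17: 17 × 0.34 = 5.780
  c=18: 18 × 0.24 = 4.320
Maximum at c = 12 (9.720 surviving offspring).

12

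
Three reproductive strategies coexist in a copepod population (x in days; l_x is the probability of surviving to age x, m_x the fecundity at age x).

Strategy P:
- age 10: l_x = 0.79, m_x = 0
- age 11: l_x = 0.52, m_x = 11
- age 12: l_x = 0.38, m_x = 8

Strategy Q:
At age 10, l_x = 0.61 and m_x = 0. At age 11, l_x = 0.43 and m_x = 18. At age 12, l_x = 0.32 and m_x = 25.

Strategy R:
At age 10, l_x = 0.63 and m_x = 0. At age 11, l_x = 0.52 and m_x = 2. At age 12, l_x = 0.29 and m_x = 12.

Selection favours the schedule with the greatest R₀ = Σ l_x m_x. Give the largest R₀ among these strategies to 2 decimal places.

Strategy P: R₀ = 0.79×0 + 0.52×11 + 0.38×8 = 8.7600
Strategy Q: R₀ = 0.61×0 + 0.43×18 + 0.32×25 = 15.7400
Strategy R: R₀ = 0.63×0 + 0.52×2 + 0.29×12 = 4.5200
Highest R₀: strategy Q with 15.7400.

15.74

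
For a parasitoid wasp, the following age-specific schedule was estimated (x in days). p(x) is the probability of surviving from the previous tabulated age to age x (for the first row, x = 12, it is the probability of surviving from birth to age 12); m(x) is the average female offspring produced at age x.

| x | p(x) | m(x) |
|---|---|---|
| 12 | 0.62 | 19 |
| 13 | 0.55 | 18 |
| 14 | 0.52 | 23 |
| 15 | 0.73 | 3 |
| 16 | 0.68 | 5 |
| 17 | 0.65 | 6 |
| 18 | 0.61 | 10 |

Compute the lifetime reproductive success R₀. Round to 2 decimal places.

23.52

Survivorship from birth: l_x = p_12·p_13·…·p_x.
  l_12 = 0.62000
  l_13 = 0.34100
  l_14 = 0.17732
  l_15 = 0.12944
  l_16 = 0.08802
  l_17 = 0.05721
  l_18 = 0.03490
R₀ = Σ l_x m(x):
  age 12: 0.62000 × 19 = 11.7800
  age 13: 0.34100 × 18 = 6.1380
  age 14: 0.17732 × 23 = 4.0784
  age 15: 0.12944 × 3 = 0.3883
  age 16: 0.08802 × 5 = 0.4401
  age 17: 0.05721 × 6 = 0.3433
  age 18: 0.03490 × 10 = 0.3490
R₀ = 11.7800 + 6.1380 + 4.0784 + 0.3883 + 0.4401 + 0.3433 + 0.3490 = 23.5170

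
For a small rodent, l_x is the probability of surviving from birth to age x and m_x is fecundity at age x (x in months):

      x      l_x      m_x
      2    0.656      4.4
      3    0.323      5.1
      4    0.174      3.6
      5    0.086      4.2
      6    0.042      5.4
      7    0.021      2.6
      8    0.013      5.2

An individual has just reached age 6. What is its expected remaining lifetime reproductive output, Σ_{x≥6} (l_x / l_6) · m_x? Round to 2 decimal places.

l_6 = 0.042. Conditional survival from age 6 to x is l_x / l_6.
  x=6: (0.042/0.042) × 5.4 = 5.4000
  x=7: (0.021/0.042) × 2.6 = 1.3000
  x=8: (0.013/0.042) × 5.2 = 1.6095
Sum = 5.4000 + 1.3000 + 1.6095 = 8.3095

8.31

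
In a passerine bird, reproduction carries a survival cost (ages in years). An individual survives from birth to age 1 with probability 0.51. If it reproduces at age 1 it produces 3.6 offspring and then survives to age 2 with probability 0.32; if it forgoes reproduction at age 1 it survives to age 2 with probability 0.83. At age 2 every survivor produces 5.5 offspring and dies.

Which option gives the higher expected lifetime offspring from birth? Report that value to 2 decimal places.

2.73

breed at age 1: R₀ = 0.51 × (3.6 + 0.32 × 5.5) = 0.51 × 5.3600 = 2.7336
delay to age 2: R₀ = 0.51 × (0.83 × 5.5) = 0.51 × 4.5650 = 2.3281
Higher: breed at age 1 (2.7336).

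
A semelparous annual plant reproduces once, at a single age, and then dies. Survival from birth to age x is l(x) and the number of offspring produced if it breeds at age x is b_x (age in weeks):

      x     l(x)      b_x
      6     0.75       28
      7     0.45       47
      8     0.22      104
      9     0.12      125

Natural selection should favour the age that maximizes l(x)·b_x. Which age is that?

8

Expected offspring if breeding at age x = l(x) × b_x:
  age 6: 0.75 × 28 = 21.000
  age 7: 0.45 × 47 = 21.150
  age 8: 0.22 × 104 = 22.880
  age 9: 0.12 × 125 = 15.000
Maximum at age 8 (22.880).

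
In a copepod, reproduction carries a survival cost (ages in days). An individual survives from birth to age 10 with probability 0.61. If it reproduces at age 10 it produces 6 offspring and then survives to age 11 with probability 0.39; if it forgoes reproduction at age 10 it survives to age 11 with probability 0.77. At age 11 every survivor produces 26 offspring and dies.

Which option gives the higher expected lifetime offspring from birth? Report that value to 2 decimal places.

12.21

breed at age 10: R₀ = 0.61 × (6 + 0.39 × 26) = 0.61 × 16.1400 = 9.8454
delay to age 11: R₀ = 0.61 × (0.77 × 26) = 0.61 × 20.0200 = 12.2122
Higher: delay to age 11 (12.2122).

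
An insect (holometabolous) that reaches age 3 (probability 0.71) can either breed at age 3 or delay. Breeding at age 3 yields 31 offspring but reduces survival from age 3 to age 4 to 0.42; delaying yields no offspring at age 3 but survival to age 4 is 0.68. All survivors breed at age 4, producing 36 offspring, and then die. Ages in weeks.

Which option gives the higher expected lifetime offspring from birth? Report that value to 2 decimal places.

breed at age 3: R₀ = 0.71 × (31 + 0.42 × 36) = 0.71 × 46.1200 = 32.7452
delay to age 4: R₀ = 0.71 × (0.68 × 36) = 0.71 × 24.4800 = 17.3808
Higher: breed at age 3 (32.7452).

32.75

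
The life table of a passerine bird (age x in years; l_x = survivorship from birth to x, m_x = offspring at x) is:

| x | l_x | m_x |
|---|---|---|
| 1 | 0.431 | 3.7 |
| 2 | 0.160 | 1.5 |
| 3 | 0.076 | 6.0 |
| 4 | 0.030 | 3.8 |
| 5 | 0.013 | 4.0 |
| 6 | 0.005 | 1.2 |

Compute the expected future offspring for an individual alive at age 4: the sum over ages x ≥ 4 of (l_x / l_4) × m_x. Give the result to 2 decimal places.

l_4 = 0.030. Conditional survival from age 4 to x is l_x / l_4.
  x=4: (0.030/0.030) × 3.8 = 3.8000
  x=5: (0.013/0.030) × 4.0 = 1.7333
  x=6: (0.005/0.030) × 1.2 = 0.2000
Sum = 3.8000 + 1.7333 + 0.2000 = 5.7333

5.73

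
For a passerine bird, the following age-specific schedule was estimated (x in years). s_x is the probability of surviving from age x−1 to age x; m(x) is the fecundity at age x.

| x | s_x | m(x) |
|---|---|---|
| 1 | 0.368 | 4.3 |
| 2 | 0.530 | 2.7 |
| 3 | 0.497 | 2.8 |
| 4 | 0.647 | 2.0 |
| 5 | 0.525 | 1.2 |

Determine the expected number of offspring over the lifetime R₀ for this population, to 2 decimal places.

2.55

Survivorship from birth: l_x = s_1·s_2·…·s_x.
  l_1 = 0.36800
  l_2 = 0.19504
  l_3 = 0.09693
  l_4 = 0.06272
  l_5 = 0.03293
R₀ = Σ l_x m(x):
  age 1: 0.36800 × 4.3 = 1.5824
  age 2: 0.19504 × 2.7 = 0.5266
  age 3: 0.09693 × 2.8 = 0.2714
  age 4: 0.06272 × 2.0 = 0.1254
  age 5: 0.03293 × 1.2 = 0.0395
R₀ = 1.5824 + 0.5266 + 0.2714 + 0.1254 + 0.0395 = 2.5454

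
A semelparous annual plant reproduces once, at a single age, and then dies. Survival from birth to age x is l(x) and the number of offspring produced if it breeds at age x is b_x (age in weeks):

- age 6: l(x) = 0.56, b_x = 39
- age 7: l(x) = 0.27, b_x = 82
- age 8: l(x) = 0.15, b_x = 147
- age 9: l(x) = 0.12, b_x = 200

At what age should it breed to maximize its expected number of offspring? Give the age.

9

Expected offspring if breeding at age x = l(x) × b_x:
  age 6: 0.56 × 39 = 21.840
  age 7: 0.27 × 82 = 22.140
  age 8: 0.15 × 147 = 22.050
  age 9: 0.12 × 200 = 24.000
Maximum at age 9 (24.000).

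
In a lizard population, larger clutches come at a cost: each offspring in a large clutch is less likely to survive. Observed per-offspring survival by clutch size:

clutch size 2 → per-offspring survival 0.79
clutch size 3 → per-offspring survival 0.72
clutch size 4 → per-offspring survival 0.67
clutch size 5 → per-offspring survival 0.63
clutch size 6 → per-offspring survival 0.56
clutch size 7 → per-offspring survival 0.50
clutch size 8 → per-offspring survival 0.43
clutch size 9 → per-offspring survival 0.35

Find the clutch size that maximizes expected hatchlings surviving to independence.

Expected hatchlings surviving to independence = c × s(c):
  c=2: 2 × 0.79 = 1.580
  c=3: 3 × 0.72 = 2.160
  c=4: 4 × 0.67 = 2.680
  c=5: 5 × 0.63 = 3.150
  c=6: 6 × 0.56 = 3.360
  c=7: 7 × 0.50 = 3.500
  c=8: 8 × 0.43 = 3.440
  c=9: 9 × 0.35 = 3.150
Maximum at c = 7 (3.500 hatchlings surviving to independence).

7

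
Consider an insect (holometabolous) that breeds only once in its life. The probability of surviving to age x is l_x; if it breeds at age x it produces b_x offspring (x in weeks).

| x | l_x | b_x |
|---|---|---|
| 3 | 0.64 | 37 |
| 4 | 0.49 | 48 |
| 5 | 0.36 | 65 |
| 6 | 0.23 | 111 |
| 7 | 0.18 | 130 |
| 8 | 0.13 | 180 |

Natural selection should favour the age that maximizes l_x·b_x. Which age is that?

6

Expected offspring if breeding at age x = l_x × b_x:
  age 3: 0.64 × 37 = 23.680
  age 4: 0.49 × 48 = 23.520
  age 5: 0.36 × 65 = 23.400
  age 6: 0.23 × 111 = 25.530
  age 7: 0.18 × 130 = 23.400
  age 8: 0.13 × 180 = 23.400
Maximum at age 6 (25.530).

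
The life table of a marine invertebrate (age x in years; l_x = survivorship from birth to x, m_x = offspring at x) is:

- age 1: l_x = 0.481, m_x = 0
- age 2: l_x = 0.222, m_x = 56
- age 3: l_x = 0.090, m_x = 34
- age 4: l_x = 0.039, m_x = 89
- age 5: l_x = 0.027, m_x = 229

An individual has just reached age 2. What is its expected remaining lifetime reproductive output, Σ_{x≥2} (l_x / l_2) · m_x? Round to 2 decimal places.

l_2 = 0.222. Conditional survival from age 2 to x is l_x / l_2.
  x=2: (0.222/0.222) × 56 = 56.0000
  x=3: (0.090/0.222) × 34 = 13.7838
  x=4: (0.039/0.222) × 89 = 15.6351
  x=5: (0.027/0.222) × 229 = 27.8514
Sum = 56.0000 + 13.7838 + 15.6351 + 27.8514 = 113.2703

113.27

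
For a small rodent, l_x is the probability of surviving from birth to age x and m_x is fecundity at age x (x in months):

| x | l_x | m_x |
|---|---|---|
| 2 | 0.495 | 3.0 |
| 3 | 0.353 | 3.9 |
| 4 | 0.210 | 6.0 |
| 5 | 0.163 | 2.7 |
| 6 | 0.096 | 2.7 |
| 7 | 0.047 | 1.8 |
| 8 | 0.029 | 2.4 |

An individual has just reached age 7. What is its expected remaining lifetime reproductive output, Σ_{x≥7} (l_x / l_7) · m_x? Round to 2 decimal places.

l_7 = 0.047. Conditional survival from age 7 to x is l_x / l_7.
  x=7: (0.047/0.047) × 1.8 = 1.8000
  x=8: (0.029/0.047) × 2.4 = 1.4809
Sum = 1.8000 + 1.4809 = 3.2809

3.28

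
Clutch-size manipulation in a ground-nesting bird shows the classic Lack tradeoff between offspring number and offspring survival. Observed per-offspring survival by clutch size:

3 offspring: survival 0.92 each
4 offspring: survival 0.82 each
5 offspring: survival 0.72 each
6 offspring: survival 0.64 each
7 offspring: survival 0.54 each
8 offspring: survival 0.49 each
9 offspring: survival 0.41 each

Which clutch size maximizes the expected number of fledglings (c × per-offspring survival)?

8

Expected fledglings = c × s(c):
  c=3: 3 × 0.92 = 2.760
  c=4: 4 × 0.82 = 3.280
  c=5: 5 × 0.72 = 3.600
  c=6: 6 × 0.64 = 3.840
  c=7: 7 × 0.54 = 3.780
  c=8: 8 × 0.49 = 3.920
  c=9: 9 × 0.41 = 3.690
Maximum at c = 8 (3.920 fledglings).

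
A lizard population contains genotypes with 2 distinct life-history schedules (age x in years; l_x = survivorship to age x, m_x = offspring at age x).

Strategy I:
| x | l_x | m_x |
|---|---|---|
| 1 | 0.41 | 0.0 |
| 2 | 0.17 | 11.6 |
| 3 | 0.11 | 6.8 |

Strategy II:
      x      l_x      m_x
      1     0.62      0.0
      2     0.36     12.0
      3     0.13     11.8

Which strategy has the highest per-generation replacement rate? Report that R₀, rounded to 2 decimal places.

5.85

Strategy I: R₀ = 0.41×0.0 + 0.17×11.6 + 0.11×6.8 = 2.7200
Strategy II: R₀ = 0.62×0.0 + 0.36×12.0 + 0.13×11.8 = 5.8540
Highest R₀: strategy II with 5.8540.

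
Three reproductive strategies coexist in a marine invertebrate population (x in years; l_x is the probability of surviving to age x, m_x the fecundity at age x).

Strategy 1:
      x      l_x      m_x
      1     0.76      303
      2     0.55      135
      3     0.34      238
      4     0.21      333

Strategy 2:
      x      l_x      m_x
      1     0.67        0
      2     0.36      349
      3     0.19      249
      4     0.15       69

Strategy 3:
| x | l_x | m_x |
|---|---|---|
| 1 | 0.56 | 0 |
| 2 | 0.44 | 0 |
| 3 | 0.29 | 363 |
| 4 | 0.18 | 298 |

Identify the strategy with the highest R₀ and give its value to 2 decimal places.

Strategy 1: R₀ = 0.76×303 + 0.55×135 + 0.34×238 + 0.21×333 = 455.3800
Strategy 2: R₀ = 0.67×0 + 0.36×349 + 0.19×249 + 0.15×69 = 183.3000
Strategy 3: R₀ = 0.56×0 + 0.44×0 + 0.29×363 + 0.18×298 = 158.9100
Highest R₀: strategy 1 with 455.3800.

455.38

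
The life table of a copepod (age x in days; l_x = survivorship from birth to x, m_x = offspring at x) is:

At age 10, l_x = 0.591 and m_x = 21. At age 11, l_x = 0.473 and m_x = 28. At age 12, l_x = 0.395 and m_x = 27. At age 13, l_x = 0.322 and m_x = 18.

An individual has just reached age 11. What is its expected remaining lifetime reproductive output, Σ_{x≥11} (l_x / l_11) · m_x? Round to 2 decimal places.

l_11 = 0.473. Conditional survival from age 11 to x is l_x / l_11.
  x=11: (0.473/0.473) × 28 = 28.0000
  x=12: (0.395/0.473) × 27 = 22.5476
  x=13: (0.322/0.473) × 18 = 12.2537
Sum = 28.0000 + 22.5476 + 12.2537 = 62.8013

62.80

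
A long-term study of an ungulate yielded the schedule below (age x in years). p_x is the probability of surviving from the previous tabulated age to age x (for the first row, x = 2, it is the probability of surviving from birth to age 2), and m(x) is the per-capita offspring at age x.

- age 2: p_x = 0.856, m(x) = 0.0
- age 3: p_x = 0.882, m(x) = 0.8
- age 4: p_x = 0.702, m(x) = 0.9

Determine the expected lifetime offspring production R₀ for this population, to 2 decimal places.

Survivorship from birth: l_x = p_2·p_3·…·p_x.
  l_2 = 0.85600
  l_3 = 0.75499
  l_4 = 0.53000
R₀ = Σ l_x m(x):
  age 2: 0.85600 × 0.0 = 0.0000
  age 3: 0.75499 × 0.8 = 0.6040
  age 4: 0.53000 × 0.9 = 0.4770
R₀ = 0.0000 + 0.6040 + 0.4770 = 1.0810

1.08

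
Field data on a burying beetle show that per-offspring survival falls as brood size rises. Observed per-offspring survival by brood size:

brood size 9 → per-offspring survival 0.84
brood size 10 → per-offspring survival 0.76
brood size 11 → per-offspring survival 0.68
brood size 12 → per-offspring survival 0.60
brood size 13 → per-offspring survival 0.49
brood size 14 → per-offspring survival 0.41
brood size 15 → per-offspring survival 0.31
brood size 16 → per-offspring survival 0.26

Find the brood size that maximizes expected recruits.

Expected recruits = c × s(c):
  c=9: 9 × 0.84 = 7.560
  c=10: 10 × 0.76 = 7.600
  c=11: 11 × 0.68 = 7.480
  c=12: 12 × 0.60 = 7.200
  c=13: 13 × 0.49 = 6.370
  c=14: 14 × 0.41 = 5.740
  c=15: 15 × 0.31 = 4.650
  c=16: 16 × 0.26 = 4.160
Maximum at c = 10 (7.600 recruits).

10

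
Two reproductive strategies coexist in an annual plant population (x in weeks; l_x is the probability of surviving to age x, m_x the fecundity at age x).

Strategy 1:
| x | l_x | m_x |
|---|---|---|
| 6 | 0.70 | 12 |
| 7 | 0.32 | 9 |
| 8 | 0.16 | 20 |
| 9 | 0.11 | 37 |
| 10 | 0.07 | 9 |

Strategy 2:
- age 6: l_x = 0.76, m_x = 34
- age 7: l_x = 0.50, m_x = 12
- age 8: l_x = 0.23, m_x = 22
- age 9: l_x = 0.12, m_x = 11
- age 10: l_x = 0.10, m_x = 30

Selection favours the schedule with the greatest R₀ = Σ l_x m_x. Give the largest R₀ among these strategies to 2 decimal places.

41.22

Strategy 1: R₀ = 0.70×12 + 0.32×9 + 0.16×20 + 0.11×37 + 0.07×9 = 19.1800
Strategy 2: R₀ = 0.76×34 + 0.50×12 + 0.23×22 + 0.12×11 + 0.10×30 = 41.2200
Highest R₀: strategy 2 with 41.2200.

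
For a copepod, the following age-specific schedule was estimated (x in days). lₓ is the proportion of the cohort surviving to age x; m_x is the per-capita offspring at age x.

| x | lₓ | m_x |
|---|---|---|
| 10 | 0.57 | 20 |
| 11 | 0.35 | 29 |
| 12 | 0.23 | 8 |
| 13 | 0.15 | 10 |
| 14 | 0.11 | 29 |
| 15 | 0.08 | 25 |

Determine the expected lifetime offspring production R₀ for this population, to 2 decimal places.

R₀ = Σ lₓ m_x:
  age 10: 0.57 × 20 = 11.4000
  age 11: 0.35 × 29 = 10.1500
  age 12: 0.23 × 8 = 1.8400
  age 13: 0.15 × 10 = 1.5000
  age 14: 0.11 × 29 = 3.1900
  age 15: 0.08 × 25 = 2.0000
R₀ = 11.4000 + 10.1500 + 1.8400 + 1.5000 + 3.1900 + 2.0000 = 30.0800

30.08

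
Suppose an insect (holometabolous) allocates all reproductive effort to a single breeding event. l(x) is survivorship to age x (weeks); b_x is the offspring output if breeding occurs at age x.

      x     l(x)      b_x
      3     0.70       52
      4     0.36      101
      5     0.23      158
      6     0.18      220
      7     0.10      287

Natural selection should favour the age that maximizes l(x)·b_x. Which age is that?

6

Expected offspring if breeding at age x = l(x) × b_x:
  age 3: 0.70 × 52 = 36.400
  age 4: 0.36 × 101 = 36.360
  age 5: 0.23 × 158 = 36.340
  age 6: 0.18 × 220 = 39.600
  age 7: 0.10 × 287 = 28.700
Maximum at age 6 (39.600).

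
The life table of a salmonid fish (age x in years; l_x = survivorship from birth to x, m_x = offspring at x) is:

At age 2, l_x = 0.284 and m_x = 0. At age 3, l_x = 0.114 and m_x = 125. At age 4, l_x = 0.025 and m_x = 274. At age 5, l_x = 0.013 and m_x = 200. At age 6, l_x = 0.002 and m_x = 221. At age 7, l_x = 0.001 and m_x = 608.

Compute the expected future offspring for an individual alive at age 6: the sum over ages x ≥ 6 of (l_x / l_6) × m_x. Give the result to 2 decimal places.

l_6 = 0.002. Conditional survival from age 6 to x is l_x / l_6.
  x=6: (0.002/0.002) × 221 = 221.0000
  x=7: (0.001/0.002) × 608 = 304.0000
Sum = 221.0000 + 304.0000 = 525.0000

525.00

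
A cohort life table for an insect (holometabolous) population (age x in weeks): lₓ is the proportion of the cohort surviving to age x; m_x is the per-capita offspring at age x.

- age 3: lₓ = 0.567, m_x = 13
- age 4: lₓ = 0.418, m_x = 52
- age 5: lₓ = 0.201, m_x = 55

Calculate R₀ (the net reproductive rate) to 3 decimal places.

R₀ = Σ lₓ m_x:
  age 3: 0.567 × 13 = 7.3710
  age 4: 0.418 × 52 = 21.7360
  age 5: 0.201 × 55 = 11.0550
R₀ = 7.3710 + 21.7360 + 11.0550 = 40.1620

40.162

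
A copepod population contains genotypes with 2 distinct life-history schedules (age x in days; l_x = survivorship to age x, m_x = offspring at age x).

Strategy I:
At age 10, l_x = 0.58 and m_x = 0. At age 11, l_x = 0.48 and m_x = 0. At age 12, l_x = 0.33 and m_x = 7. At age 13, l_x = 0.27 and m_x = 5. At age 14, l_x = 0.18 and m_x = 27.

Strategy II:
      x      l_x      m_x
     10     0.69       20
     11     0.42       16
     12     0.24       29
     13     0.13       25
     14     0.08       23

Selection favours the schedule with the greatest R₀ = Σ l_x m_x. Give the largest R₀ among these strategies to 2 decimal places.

32.57

Strategy I: R₀ = 0.58×0 + 0.48×0 + 0.33×7 + 0.27×5 + 0.18×27 = 8.5200
Strategy II: R₀ = 0.69×20 + 0.42×16 + 0.24×29 + 0.13×25 + 0.08×23 = 32.5700
Highest R₀: strategy II with 32.5700.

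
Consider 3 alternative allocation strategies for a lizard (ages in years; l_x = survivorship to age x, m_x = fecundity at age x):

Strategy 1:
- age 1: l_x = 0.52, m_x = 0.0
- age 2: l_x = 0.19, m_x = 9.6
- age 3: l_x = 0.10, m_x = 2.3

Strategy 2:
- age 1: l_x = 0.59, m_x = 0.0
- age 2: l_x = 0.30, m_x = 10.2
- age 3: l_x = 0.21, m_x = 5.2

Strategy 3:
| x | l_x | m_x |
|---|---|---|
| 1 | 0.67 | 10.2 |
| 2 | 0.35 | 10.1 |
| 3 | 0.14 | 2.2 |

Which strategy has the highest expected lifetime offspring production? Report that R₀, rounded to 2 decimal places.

10.68

Strategy 1: R₀ = 0.52×0.0 + 0.19×9.6 + 0.10×2.3 = 2.0540
Strategy 2: R₀ = 0.59×0.0 + 0.30×10.2 + 0.21×5.2 = 4.1520
Strategy 3: R₀ = 0.67×10.2 + 0.35×10.1 + 0.14×2.2 = 10.6770
Highest R₀: strategy 3 with 10.6770.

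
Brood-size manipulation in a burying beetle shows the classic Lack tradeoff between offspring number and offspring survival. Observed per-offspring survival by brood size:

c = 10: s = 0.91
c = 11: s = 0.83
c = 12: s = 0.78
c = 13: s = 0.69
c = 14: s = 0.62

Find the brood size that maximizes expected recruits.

Expected recruits = c × s(c):
  c=10: 10 × 0.91 = 9.100
  c=11: 11 × 0.83 = 9.130
  c=12: 12 × 0.78 = 9.360
  c=13: 13 × 0.69 = 8.970
  c=14: 14 × 0.62 = 8.680
Maximum at c = 12 (9.360 recruits).

12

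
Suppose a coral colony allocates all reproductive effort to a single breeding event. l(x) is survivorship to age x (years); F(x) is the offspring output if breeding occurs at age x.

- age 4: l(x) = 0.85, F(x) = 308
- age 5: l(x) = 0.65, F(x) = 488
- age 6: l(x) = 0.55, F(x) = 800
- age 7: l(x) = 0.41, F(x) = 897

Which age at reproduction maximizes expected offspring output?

6

Expected offspring if breeding at age x = l(x) × F(x):
  age 4: 0.85 × 308 = 261.800
  age 5: 0.65 × 488 = 317.200
  age 6: 0.55 × 800 = 440.000
  age 7: 0.41 × 897 = 367.770
Maximum at age 6 (440.000).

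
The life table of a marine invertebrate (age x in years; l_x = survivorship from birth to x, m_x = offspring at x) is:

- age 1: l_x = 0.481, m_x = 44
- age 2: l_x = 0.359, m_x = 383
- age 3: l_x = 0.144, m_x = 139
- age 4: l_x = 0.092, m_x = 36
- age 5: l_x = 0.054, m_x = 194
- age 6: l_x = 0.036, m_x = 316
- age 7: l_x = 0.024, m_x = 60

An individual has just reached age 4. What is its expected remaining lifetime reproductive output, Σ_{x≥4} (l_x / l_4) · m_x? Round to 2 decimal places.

l_4 = 0.092. Conditional survival from age 4 to x is l_x / l_4.
  x=4: (0.092/0.092) × 36 = 36.0000
  x=5: (0.054/0.092) × 194 = 113.8696
  x=6: (0.036/0.092) × 316 = 123.6522
  x=7: (0.024/0.092) × 60 = 15.6522
Sum = 36.0000 + 113.8696 + 123.6522 + 15.6522 = 289.1739

289.17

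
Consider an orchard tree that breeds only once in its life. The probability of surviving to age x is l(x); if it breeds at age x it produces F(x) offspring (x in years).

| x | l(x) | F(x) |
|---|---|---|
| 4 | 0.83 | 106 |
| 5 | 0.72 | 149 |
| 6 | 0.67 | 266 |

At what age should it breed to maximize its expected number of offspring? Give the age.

Expected offspring if breeding at age x = l(x) × F(x):
  age 4: 0.83 × 106 = 87.980
  age 5: 0.72 × 149 = 107.280
  age 6: 0.67 × 266 = 178.220
Maximum at age 6 (178.220).

6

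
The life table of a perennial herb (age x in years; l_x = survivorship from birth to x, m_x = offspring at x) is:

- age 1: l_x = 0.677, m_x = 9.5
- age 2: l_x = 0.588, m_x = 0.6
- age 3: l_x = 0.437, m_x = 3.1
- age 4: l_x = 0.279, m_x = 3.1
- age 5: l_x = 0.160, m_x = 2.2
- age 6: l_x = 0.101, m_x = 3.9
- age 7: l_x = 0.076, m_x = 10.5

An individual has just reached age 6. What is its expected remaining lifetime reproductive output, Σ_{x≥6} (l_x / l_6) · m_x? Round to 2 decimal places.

11.80

l_6 = 0.101. Conditional survival from age 6 to x is l_x / l_6.
  x=6: (0.101/0.101) × 3.9 = 3.9000
  x=7: (0.076/0.101) × 10.5 = 7.9010
Sum = 3.9000 + 7.9010 = 11.8010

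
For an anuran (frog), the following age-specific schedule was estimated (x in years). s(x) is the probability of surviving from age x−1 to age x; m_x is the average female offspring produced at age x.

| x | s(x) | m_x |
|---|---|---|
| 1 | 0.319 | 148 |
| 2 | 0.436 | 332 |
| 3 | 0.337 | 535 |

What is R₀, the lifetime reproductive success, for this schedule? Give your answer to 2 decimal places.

118.46

Survivorship from birth: l_x = s_1·s_2·…·s_x.
  l_1 = 0.31900
  l_2 = 0.13908
  l_3 = 0.04687
R₀ = Σ l_x m_x:
  age 1: 0.31900 × 148 = 47.2120
  age 2: 0.13908 × 332 = 46.1746
  age 3: 0.04687 × 535 = 25.0755
R₀ = 47.2120 + 46.1746 + 25.0755 = 118.4620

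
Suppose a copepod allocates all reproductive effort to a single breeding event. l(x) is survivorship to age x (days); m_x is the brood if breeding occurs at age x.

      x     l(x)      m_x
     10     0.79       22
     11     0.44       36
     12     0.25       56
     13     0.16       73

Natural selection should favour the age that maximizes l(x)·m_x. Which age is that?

Expected offspring if breeding at age x = l(x) × m_x:
  age 10: 0.79 × 22 = 17.380
  age 11: 0.44 × 36 = 15.840
  age 12: 0.25 × 56 = 14.000
  age 13: 0.16 × 73 = 11.680
Maximum at age 10 (17.380).

10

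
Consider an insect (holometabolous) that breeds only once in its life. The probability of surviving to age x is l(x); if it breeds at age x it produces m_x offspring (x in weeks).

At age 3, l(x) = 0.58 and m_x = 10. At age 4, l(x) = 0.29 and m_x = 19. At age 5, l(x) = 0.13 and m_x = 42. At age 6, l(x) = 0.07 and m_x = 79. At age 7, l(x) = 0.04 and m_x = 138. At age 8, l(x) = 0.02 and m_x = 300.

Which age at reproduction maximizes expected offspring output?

Expected offspring if breeding at age x = l(x) × m_x:
  age 3: 0.58 × 10 = 5.800
  age 4: 0.29 × 19 = 5.510
  age 5: 0.13 × 42 = 5.460
  age 6: 0.07 × 79 = 5.530
  age 7: 0.04 × 138 = 5.520
  age 8: 0.02 × 300 = 6.000
Maximum at age 8 (6.000).

8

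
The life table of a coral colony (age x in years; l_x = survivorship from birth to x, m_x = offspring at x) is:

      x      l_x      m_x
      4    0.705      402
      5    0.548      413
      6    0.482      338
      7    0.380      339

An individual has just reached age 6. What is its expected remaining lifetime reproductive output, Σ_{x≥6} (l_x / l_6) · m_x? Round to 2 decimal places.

l_6 = 0.482. Conditional survival from age 6 to x is l_x / l_6.
  x=6: (0.482/0.482) × 338 = 338.0000
  x=7: (0.380/0.482) × 339 = 267.2614
Sum = 338.0000 + 267.2614 = 605.2614

605.26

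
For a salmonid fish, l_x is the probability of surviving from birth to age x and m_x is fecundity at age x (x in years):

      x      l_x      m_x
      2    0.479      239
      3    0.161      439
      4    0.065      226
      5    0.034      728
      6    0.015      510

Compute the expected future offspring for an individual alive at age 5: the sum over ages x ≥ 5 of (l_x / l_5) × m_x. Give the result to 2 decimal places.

953.00

l_5 = 0.034. Conditional survival from age 5 to x is l_x / l_5.
  x=5: (0.034/0.034) × 728 = 728.0000
  x=6: (0.015/0.034) × 510 = 225.0000
Sum = 728.0000 + 225.0000 = 953.0000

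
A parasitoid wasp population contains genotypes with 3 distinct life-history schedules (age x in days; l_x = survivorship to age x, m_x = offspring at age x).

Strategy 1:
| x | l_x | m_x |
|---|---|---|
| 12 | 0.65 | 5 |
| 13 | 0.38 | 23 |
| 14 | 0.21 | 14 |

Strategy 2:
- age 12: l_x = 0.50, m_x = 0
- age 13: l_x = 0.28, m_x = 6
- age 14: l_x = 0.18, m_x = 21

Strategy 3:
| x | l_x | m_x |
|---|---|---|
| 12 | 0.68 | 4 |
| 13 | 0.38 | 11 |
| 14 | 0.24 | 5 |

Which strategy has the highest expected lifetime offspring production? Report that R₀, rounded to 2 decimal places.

Strategy 1: R₀ = 0.65×5 + 0.38×23 + 0.21×14 = 14.9300
Strategy 2: R₀ = 0.50×0 + 0.28×6 + 0.18×21 = 5.4600
Strategy 3: R₀ = 0.68×4 + 0.38×11 + 0.24×5 = 8.1000
Highest R₀: strategy 1 with 14.9300.

14.93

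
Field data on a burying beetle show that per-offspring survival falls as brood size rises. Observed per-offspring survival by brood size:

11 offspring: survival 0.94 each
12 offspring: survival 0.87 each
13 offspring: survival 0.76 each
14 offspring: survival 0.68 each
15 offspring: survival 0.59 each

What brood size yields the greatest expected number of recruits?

Expected recruits = c × s(c):
  c=11: 11 × 0.94 = 10.340
  c=12: 12 × 0.87 = 10.440
  c=13: 13 × 0.76 = 9.880
  c=14: 14 × 0.68 = 9.520
  c=15: 15 × 0.59 = 8.850
Maximum at c = 12 (10.440 recruits).

12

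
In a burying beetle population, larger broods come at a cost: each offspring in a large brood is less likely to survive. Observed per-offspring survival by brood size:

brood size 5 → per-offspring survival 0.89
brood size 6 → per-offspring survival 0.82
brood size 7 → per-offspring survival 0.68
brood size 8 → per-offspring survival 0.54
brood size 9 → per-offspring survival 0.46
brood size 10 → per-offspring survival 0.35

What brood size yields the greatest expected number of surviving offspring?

6

Expected surviving offspring = c × s(c):
  c=5: 5 × 0.89 = 4.450
  c=6: 6 × 0.82 = 4.920
  c=7: 7 × 0.68 = 4.760
  c=8: 8 × 0.54 = 4.320
  c=9: 9 × 0.46 = 4.140
  c=10: 10 × 0.35 = 3.500
Maximum at c = 6 (4.920 surviving offspring).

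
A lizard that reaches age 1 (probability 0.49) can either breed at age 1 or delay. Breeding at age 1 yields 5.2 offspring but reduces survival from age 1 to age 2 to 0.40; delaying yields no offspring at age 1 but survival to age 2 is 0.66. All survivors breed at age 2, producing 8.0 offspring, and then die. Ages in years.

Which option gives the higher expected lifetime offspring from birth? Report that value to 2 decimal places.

breed at age 1: R₀ = 0.49 × (5.2 + 0.40 × 8.0) = 0.49 × 8.4000 = 4.1160
delay to age 2: R₀ = 0.49 × (0.66 × 8.0) = 0.49 × 5.2800 = 2.5872
Higher: breed at age 1 (4.1160).

4.12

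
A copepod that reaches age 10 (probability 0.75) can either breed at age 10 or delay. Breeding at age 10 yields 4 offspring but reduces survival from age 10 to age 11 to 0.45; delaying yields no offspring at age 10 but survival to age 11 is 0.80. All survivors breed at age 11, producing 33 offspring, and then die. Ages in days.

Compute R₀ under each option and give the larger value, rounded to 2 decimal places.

breed at age 10: R₀ = 0.75 × (4 + 0.45 × 33) = 0.75 × 18.8500 = 14.1375
delay to age 11: R₀ = 0.75 × (0.80 × 33) = 0.75 × 26.4000 = 19.8000
Higher: delay to age 11 (19.8000).

19.80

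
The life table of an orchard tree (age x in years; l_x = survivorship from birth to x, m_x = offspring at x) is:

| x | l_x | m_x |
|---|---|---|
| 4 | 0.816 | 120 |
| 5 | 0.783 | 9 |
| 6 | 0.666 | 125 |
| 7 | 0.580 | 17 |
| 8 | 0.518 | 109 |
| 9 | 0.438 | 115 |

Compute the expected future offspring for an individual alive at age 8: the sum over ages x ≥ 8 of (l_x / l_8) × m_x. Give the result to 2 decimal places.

l_8 = 0.518. Conditional survival from age 8 to x is l_x / l_8.
  x=8: (0.518/0.518) × 109 = 109.0000
  x=9: (0.438/0.518) × 115 = 97.2394
Sum = 109.0000 + 97.2394 = 206.2394

206.24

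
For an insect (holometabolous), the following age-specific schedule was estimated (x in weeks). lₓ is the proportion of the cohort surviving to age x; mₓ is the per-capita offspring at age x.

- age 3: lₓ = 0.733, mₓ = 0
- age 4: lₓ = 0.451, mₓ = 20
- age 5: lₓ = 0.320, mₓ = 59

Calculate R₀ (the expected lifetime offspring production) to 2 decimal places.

R₀ = Σ lₓ mₓ:
  age 3: 0.733 × 0 = 0.0000
  age 4: 0.451 × 20 = 9.0200
  age 5: 0.320 × 59 = 18.8800
R₀ = 0.0000 + 9.0200 + 18.8800 = 27.9000

27.90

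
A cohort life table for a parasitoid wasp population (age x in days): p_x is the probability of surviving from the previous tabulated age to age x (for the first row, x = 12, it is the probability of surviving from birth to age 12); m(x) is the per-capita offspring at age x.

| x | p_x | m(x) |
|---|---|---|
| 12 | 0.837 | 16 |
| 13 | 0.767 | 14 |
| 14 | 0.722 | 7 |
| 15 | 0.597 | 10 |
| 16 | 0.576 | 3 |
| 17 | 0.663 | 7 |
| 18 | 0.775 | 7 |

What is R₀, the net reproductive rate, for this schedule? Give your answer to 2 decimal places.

30.18

Survivorship from birth: l_x = p_12·p_13·…·p_x.
  l_12 = 0.83700
  l_13 = 0.64198
  l_14 = 0.46351
  l_15 = 0.27671
  l_16 = 0.15939
  l_17 = 0.10567
  l_18 = 0.08190
R₀ = Σ l_x m(x):
  age 12: 0.83700 × 16 = 13.3920
  age 13: 0.64198 × 14 = 8.9877
  age 14: 0.46351 × 7 = 3.2446
  age 15: 0.27671 × 10 = 2.7671
  age 16: 0.15939 × 3 = 0.4782
  age 17: 0.10567 × 7 = 0.7397
  age 18: 0.08190 × 7 = 0.5733
R₀ = 13.3920 + 8.9877 + 3.2446 + 2.7671 + 0.4782 + 0.7397 + 0.5733 = 30.1825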